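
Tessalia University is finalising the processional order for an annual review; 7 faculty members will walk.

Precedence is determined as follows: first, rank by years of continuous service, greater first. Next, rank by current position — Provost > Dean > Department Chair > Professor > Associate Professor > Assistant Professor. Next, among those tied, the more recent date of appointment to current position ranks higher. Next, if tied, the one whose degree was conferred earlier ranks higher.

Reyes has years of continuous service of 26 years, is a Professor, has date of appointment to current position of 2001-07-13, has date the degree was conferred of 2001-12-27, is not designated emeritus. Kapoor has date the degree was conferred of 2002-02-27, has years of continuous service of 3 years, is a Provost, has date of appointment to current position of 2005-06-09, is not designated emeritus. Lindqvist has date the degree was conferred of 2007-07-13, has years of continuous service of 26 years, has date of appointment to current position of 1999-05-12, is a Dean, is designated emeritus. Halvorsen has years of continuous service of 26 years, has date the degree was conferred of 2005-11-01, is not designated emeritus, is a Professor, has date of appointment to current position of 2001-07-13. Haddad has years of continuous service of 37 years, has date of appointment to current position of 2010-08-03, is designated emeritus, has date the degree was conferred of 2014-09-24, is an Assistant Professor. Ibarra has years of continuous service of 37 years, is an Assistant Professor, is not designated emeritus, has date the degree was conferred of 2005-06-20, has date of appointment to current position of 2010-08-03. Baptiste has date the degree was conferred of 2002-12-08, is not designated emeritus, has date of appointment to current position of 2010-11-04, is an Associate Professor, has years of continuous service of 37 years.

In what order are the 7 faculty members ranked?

By years of continuous service (higher first): Baptiste, Ibarra and Haddad (each 37 years); then Lindqvist, Reyes and Halvorsen (each 26 years); then Kapoor (3 years).
Among Baptiste, Ibarra and Haddad, by current position: Baptiste (Associate Professor) before Ibarra and Haddad (Assistant Professor).
Ibarra and Haddad both have date of appointment to current position 2010-08-03, so the next rule applies.
Among Ibarra and Haddad, by date the degree was conferred (earlier first): Ibarra (2005-06-20) before Haddad (2014-09-24).
Among Lindqvist, Reyes and Halvorsen, by current position: Lindqvist (Dean) before Reyes and Halvorsen (Professor).
Reyes and Halvorsen both have date of appointment to current position 2001-07-13, so the next rule applies.
Among Reyes and Halvorsen, by date the degree was conferred (earlier first): Reyes (2001-12-27) before Halvorsen (2005-11-01).
Full order: Baptiste, Ibarra, Haddad, Lindqvist, Reyes, Halvorsen, Kapoor.

Baptiste, Ibarra, Haddad, Lindqvist, Reyes, Halvorsen, Kapoor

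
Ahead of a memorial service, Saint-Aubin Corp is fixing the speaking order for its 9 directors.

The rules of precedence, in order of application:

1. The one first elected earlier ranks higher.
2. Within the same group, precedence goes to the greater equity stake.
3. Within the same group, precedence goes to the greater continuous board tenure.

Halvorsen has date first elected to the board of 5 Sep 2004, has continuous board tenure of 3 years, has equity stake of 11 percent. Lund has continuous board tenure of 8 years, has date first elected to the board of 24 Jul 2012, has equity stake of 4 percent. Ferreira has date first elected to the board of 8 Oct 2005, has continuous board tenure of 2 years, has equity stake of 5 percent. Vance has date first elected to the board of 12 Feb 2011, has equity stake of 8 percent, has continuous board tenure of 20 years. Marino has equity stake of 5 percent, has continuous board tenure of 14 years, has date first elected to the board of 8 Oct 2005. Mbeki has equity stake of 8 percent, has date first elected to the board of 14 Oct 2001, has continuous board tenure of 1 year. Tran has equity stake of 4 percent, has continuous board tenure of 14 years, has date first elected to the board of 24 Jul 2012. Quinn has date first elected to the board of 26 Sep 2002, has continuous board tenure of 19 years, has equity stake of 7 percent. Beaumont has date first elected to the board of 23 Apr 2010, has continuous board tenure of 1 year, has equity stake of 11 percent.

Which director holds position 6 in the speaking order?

Beaumont

By date first elected to the board (earlier first): Mbeki (14 Oct 2001); then Quinn (26 Sep 2002); then Halvorsen (5 Sep 2004); then Marino and Ferreira (both 8 Oct 2005); then Beaumont (23 Apr 2010); then Vance (12 Feb 2011); then Tran and Lund (both 24 Jul 2012).
Marino and Ferreira both have equity stake 5 percent, so the next rule applies.
Among Marino and Ferreira, by continuous board tenure (higher first): Marino (14 years) before Ferreira (2 years).
Tran and Lund both have equity stake 4 percent, so the next rule applies.
Among Tran and Lund, by continuous board tenure (higher first): Tran (14 years) before Lund (8 years).
Order: Mbeki, Quinn, Halvorsen, Marino, Ferreira, Beaumont, Vance, Tran, Lund.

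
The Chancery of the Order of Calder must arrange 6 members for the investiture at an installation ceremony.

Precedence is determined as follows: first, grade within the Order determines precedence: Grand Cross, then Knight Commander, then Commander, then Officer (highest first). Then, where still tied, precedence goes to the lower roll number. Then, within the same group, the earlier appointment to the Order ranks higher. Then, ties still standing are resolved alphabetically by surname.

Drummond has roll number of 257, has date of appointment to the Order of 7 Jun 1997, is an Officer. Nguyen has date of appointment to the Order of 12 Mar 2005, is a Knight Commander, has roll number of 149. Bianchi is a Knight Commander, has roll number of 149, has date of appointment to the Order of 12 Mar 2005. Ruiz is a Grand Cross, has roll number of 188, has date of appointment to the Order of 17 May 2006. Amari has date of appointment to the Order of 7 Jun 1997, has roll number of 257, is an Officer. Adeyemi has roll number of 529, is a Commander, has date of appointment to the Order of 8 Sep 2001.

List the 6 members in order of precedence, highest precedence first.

Ruiz, Bianchi, Nguyen, Adeyemi, Amari, Drummond

By grade within the Order: Ruiz (Grand Cross); then Bianchi and Nguyen (Knight Commander); then Adeyemi (Commander); then Amari and Drummond (Officer).
Bianchi and Nguyen both have roll number 149, so the next rule applies.
Bianchi and Nguyen both have date of appointment to the Order 12 Mar 2005, so the next rule applies.
Among Bianchi and Nguyen, alphabetically by surname: Bianchi before Nguyen.
Amari and Drummond both have roll number 257, so the next rule applies.
Amari and Drummond both have date of appointment to the Order 7 Jun 1997, so the next rule applies.
Among Amari and Drummond, alphabetically by surname: Amari before Drummond.
Full order: Ruiz, Bianchi, Nguyen, Adeyemi, Amari, Drummond.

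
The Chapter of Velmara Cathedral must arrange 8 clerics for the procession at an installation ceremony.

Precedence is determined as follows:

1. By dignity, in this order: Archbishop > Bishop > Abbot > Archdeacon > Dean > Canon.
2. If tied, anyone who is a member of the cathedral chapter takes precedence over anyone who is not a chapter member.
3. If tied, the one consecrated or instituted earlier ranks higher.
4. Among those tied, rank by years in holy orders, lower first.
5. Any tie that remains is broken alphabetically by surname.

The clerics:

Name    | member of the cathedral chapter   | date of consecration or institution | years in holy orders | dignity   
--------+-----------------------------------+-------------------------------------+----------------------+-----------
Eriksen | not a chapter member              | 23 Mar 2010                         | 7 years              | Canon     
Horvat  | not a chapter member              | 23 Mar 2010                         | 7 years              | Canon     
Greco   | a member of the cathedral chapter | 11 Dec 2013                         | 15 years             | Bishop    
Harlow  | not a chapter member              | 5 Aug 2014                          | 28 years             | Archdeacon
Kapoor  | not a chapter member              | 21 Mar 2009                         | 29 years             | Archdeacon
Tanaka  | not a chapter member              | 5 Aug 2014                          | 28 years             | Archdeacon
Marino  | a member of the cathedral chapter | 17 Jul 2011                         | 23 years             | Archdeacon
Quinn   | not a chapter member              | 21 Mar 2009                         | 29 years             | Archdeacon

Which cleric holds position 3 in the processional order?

By dignity: Greco (Bishop); then Marino, Kapoor, Quinn, Harlow and Tanaka (Archdeacon); then Eriksen and Horvat (Canon).
Among Marino, Kapoor, Quinn, Harlow and Tanaka, a member of the cathedral chapter before not a chapter member: Marino (a member of the cathedral chapter) before Kapoor, Quinn, Harlow and Tanaka (not a chapter member).
Among Kapoor, Quinn, Harlow and Tanaka, by date of consecration or institution (earlier first): Kapoor and Quinn (21 Mar 2009) before Harlow and Tanaka (5 Aug 2014).
Kapoor and Quinn both have years in holy orders 29 years, so the next rule applies.
Among Kapoor and Quinn, alphabetically by surname: Kapoor before Quinn.
Harlow and Tanaka both have years in holy orders 28 years, so the next rule applies.
Among Harlow and Tanaka, alphabetically by surname: Harlow before Tanaka.
Eriksen and Horvat are each not a chapter member, so the next rule applies.
Eriksen and Horvat both have date of consecration or institution 23 Mar 2010, so the next rule applies.
Eriksen and Horvat both have years in holy orders 7 years, so the next rule applies.
Among Eriksen and Horvat, alphabetically by surname: Eriksen before Horvat.
Order: Greco, Marino, Kapoor, Quinn, Harlow, Tanaka, Eriksen, Horvat.

Kapoor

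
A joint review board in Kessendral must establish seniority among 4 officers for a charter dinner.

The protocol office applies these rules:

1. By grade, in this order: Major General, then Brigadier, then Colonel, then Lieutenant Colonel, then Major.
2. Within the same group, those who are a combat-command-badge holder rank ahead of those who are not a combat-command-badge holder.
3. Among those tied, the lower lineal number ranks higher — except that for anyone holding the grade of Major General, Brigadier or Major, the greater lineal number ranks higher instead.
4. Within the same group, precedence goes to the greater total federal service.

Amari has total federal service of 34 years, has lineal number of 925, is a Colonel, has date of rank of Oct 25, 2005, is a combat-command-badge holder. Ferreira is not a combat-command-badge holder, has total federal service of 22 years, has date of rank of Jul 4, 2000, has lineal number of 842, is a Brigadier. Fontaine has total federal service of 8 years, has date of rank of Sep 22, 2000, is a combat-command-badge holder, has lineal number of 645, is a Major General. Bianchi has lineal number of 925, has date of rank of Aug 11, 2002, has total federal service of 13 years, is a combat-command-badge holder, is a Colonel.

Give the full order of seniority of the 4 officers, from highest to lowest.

Fontaine, Ferreira, Amari, Bianchi

By grade: Fontaine (Major General); then Ferreira (Brigadier); then Amari and Bianchi (Colonel).
Amari and Bianchi are each a combat-command-badge holder, so the next rule applies.
Amari and Bianchi both have lineal number 925, so the next rule applies.
Among Amari and Bianchi, by total federal service (higher first): Amari (34 years) before Bianchi (13 years).
Full order: Fontaine, Ferreira, Amari, Bianchi.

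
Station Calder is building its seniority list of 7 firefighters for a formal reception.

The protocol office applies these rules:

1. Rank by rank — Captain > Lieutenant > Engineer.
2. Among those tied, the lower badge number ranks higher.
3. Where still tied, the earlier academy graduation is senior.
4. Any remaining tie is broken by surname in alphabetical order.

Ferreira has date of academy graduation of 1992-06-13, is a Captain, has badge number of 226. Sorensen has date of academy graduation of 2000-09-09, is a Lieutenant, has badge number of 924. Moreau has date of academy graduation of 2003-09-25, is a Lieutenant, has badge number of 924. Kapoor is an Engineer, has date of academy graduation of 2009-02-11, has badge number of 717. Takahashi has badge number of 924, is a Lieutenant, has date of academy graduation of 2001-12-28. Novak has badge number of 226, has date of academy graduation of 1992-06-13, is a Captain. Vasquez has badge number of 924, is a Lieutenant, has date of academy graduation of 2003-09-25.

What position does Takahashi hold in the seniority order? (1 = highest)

4

By rank: Ferreira and Novak (Captain); then Sorensen, Takahashi, Moreau and Vasquez (Lieutenant); then Kapoor (Engineer).
Ferreira and Novak both have badge number 226, so the next rule applies.
Ferreira and Novak both have date of academy graduation 1992-06-13, so the next rule applies.
Among Ferreira and Novak, alphabetically by surname: Ferreira before Novak.
Sorensen, Takahashi, Moreau and Vasquez all have badge number 924, so the next rule applies.
Among Sorensen, Takahashi, Moreau and Vasquez, by date of academy graduation (earlier first): Sorensen (2000-09-09) before Takahashi (2001-12-28) before Moreau and Vasquez (2003-09-25).
Among Moreau and Vasquez, alphabetically by surname: Moreau before Vasquez.
Order: Ferreira, Novak, Sorensen, Takahashi, Moreau, Vasquez, Kapoor. So position 4.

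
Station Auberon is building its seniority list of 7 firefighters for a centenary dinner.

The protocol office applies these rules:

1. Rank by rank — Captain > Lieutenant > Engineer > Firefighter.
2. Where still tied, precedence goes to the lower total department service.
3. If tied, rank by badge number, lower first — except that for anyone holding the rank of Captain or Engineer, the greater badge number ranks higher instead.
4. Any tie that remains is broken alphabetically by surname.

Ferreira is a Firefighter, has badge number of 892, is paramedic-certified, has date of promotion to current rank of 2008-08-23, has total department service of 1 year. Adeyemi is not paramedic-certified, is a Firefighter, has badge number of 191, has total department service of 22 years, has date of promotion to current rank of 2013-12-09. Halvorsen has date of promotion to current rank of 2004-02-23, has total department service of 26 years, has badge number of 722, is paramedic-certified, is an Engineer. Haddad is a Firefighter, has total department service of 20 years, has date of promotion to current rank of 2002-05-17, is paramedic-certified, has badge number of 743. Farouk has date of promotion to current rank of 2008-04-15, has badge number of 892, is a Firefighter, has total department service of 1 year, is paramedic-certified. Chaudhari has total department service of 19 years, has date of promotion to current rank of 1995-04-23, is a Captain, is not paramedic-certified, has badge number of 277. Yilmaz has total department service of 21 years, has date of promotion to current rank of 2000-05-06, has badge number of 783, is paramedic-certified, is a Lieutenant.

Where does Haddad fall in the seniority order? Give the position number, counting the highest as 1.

6

By rank: Chaudhari (Captain); then Yilmaz (Lieutenant); then Halvorsen (Engineer); then Farouk, Ferreira, Haddad and Adeyemi (Firefighter).
Among Farouk, Ferreira, Haddad and Adeyemi, by total department service (lower first): Farouk and Ferreira (1 year) before Haddad (20 years) before Adeyemi (22 years).
Farouk and Ferreira both have badge number 892, so the next rule applies.
Among Farouk and Ferreira, alphabetically by surname: Farouk before Ferreira.
Order: Chaudhari, Yilmaz, Halvorsen, Farouk, Ferreira, Haddad, Adeyemi. So position 6.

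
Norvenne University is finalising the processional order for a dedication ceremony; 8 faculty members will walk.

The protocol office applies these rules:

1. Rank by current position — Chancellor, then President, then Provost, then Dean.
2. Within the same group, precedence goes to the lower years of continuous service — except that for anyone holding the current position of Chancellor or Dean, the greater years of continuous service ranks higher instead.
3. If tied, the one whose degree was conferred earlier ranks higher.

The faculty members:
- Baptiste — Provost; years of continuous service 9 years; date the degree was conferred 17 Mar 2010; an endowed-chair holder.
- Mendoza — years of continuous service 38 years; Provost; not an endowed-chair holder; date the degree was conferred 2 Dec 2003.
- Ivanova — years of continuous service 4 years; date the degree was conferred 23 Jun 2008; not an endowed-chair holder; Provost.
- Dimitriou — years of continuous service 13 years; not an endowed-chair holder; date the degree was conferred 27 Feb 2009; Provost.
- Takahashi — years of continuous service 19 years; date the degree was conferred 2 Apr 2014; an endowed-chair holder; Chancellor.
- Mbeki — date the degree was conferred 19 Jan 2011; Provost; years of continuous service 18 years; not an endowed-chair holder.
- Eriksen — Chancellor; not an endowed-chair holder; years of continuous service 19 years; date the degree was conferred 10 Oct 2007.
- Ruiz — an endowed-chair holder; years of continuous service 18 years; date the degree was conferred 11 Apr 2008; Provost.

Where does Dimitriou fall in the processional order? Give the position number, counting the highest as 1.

5

By current position: Eriksen and Takahashi (Chancellor); then Ivanova, Baptiste, Dimitriou, Ruiz, Mbeki and Mendoza (Provost).
Eriksen and Takahashi both have years of continuous service 19 years, so the next rule applies.
Among Eriksen and Takahashi, by date the degree was conferred (earlier first): Eriksen (10 Oct 2007) before Takahashi (2 Apr 2014).
Among Ivanova, Baptiste, Dimitriou, Ruiz, Mbeki and Mendoza, by years of continuous service (lower first): Ivanova (4 years) before Baptiste (9 years) before Dimitriou (13 years) before Ruiz and Mbeki (18 years) before Mendoza (38 years).
Among Ruiz and Mbeki, by date the degree was conferred (earlier first): Ruiz (11 Apr 2008) before Mbeki (19 Jan 2011).
Order: Eriksen, Takahashi, Ivanova, Baptiste, Dimitriou, Ruiz, Mbeki, Mendoza. So position 5.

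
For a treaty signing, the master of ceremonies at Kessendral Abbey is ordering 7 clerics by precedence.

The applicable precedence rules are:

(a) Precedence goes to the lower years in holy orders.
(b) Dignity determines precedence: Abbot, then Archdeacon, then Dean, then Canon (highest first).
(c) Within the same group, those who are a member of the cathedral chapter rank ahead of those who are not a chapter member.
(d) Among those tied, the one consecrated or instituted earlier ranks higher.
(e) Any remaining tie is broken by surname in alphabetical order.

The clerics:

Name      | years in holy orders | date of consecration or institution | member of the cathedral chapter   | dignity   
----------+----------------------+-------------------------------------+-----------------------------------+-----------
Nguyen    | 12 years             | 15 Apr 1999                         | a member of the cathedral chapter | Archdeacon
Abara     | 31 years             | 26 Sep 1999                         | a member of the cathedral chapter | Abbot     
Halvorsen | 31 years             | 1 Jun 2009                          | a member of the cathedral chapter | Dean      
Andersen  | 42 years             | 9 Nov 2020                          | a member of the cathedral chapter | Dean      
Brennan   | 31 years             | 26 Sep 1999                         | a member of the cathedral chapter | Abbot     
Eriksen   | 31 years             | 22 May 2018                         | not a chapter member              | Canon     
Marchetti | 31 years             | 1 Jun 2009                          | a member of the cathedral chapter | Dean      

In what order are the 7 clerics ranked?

By years in holy orders (lower first): Nguyen (12 years); then Abara, Brennan, Halvorsen, Marchetti and Eriksen (each 31 years); then Andersen (42 years).
Among Abara, Brennan, Halvorsen, Marchetti and Eriksen, by dignity: Abara and Brennan (Abbot) before Halvorsen and Marchetti (Dean) before Eriksen (Canon).
Abara and Brennan are each a member of the cathedral chapter, so the next rule applies.
Abara and Brennan both have date of consecration or institution 26 Sep 1999, so the next rule applies.
Among Abara and Brennan, alphabetically by surname: Abara before Brennan.
Halvorsen and Marchetti are each a member of the cathedral chapter, so the next rule applies.
Halvorsen and Marchetti both have date of consecration or institution 1 Jun 2009, so the next rule applies.
Among Halvorsen and Marchetti, alphabetically by surname: Halvorsen before Marchetti.
Full order: Nguyen, Abara, Brennan, Halvorsen, Marchetti, Eriksen, Andersen.

Nguyen, Abara, Brennan, Halvorsen, Marchetti, Eriksen, Andersen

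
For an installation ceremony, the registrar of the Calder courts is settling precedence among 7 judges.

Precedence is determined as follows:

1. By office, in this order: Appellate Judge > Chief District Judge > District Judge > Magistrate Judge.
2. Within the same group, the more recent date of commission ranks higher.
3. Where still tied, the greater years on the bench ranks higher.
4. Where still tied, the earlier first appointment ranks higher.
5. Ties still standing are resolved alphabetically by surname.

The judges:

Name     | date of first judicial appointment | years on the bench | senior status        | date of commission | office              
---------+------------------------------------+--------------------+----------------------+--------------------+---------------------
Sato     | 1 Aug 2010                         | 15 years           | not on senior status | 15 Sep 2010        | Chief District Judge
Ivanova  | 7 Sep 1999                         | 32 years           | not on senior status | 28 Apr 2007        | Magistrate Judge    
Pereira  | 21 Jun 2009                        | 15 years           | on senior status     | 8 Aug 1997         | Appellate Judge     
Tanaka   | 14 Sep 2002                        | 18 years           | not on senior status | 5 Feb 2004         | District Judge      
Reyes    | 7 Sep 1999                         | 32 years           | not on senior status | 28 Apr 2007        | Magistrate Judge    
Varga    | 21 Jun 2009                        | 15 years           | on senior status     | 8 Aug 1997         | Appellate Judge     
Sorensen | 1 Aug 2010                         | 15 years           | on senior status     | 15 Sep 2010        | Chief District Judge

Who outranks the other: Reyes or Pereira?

Pereira

By office: Pereira and Varga (Appellate Judge); then Sato and Sorensen (Chief District Judge); then Tanaka (District Judge); then Ivanova and Reyes (Magistrate Judge).
Pereira and Varga both have date of commission 8 Aug 1997, so the next rule applies.
Pereira and Varga both have years on the bench 15 years, so the next rule applies.
Pereira and Varga both have date of first judicial appointment 21 Jun 2009, so the next rule applies.
Among Pereira and Varga, alphabetically by surname: Pereira before Varga.
Sato and Sorensen both have date of commission 15 Sep 2010, so the next rule applies.
Sato and Sorensen both have years on the bench 15 years, so the next rule applies.
Sato and Sorensen both have date of first judicial appointment 1 Aug 2010, so the next rule applies.
Among Sato and Sorensen, alphabetically by surname: Sato before Sorensen.
Ivanova and Reyes both have date of commission 28 Apr 2007, so the next rule applies.
Ivanova and Reyes both have years on the bench 32 years, so the next rule applies.
Ivanova and Reyes both have date of first judicial appointment 7 Sep 1999, so the next rule applies.
Among Ivanova and Reyes, alphabetically by surname: Ivanova before Reyes.
So Pereira takes precedence.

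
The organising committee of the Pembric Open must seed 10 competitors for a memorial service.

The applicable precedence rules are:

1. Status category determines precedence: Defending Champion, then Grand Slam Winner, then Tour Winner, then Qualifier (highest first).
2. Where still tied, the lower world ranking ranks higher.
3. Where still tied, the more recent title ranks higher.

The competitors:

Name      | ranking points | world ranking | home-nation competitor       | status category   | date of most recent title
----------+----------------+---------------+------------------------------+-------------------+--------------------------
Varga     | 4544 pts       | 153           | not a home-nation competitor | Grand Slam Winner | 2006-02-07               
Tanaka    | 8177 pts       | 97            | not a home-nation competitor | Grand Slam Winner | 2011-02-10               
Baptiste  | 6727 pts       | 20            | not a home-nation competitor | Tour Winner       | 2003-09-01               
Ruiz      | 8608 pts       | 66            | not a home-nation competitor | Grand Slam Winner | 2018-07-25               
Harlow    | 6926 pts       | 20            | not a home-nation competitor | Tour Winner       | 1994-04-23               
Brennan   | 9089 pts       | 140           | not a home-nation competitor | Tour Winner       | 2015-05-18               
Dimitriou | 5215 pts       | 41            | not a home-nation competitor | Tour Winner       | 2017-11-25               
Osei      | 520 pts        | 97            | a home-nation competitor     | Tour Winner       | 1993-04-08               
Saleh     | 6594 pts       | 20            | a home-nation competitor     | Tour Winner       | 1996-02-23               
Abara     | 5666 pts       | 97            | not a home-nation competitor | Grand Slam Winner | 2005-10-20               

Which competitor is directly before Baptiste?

Varga

By status category: Ruiz, Tanaka, Abara and Varga (Grand Slam Winner); then Baptiste, Saleh, Harlow, Dimitriou, Osei and Brennan (Tour Winner).
Among Ruiz, Tanaka, Abara and Varga, by world ranking (lower first): Ruiz (66) before Tanaka and Abara (97) before Varga (153).
Among Tanaka and Abara, by date of most recent title (later first): Tanaka (2011-02-10) before Abara (2005-10-20).
Among Baptiste, Saleh, Harlow, Dimitriou, Osei and Brennan, by world ranking (lower first): Baptiste, Saleh and Harlow (20) before Dimitriou (41) before Osei (97) before Brennan (140).
Among Baptiste, Saleh and Harlow, by date of most recent title (later first): Baptiste (2003-09-01) before Saleh (1996-02-23) before Harlow (1994-04-23).
Order: Ruiz, Tanaka, Abara, Varga, Baptiste, Saleh, Harlow, Dimitriou, Osei, Brennan.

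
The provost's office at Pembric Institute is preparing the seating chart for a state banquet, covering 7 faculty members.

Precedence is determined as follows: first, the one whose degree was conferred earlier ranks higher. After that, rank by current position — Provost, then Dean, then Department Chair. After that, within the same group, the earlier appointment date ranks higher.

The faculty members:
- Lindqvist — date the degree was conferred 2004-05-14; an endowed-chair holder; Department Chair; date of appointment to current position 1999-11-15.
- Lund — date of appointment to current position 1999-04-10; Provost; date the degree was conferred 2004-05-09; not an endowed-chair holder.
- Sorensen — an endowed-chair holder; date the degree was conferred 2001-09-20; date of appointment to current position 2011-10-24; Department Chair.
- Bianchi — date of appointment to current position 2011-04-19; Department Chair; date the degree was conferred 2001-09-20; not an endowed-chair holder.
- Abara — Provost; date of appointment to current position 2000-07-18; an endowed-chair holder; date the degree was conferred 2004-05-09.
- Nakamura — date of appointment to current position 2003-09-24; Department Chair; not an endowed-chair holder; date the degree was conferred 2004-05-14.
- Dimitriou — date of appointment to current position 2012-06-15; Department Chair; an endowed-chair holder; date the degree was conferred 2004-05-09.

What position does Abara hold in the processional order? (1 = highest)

By date the degree was conferred (earlier first): Bianchi and Sorensen (both 2001-09-20); then Lund, Abara and Dimitriou (each 2004-05-09); then Lindqvist and Nakamura (both 2004-05-14).
Bianchi and Sorensen are each Department Chair, so the next rule applies.
Among Bianchi and Sorensen, by date of appointment to current position (earlier first): Bianchi (2011-04-19) before Sorensen (2011-10-24).
Among Lund, Abara and Dimitriou, by current position: Lund and Abara (Provost) before Dimitriou (Department Chair).
Among Lund and Abara, by date of appointment to current position (earlier first): Lund (1999-04-10) before Abara (2000-07-18).
Lindqvist and Nakamura are each Department Chair, so the next rule applies.
Among Lindqvist and Nakamura, by date of appointment to current position (earlier first): Lindqvist (1999-11-15) before Nakamura (2003-09-24).
Order: Bianchi, Sorensen, Lund, Abara, Dimitriou, Lindqvist, Nakamura. So position 4.

4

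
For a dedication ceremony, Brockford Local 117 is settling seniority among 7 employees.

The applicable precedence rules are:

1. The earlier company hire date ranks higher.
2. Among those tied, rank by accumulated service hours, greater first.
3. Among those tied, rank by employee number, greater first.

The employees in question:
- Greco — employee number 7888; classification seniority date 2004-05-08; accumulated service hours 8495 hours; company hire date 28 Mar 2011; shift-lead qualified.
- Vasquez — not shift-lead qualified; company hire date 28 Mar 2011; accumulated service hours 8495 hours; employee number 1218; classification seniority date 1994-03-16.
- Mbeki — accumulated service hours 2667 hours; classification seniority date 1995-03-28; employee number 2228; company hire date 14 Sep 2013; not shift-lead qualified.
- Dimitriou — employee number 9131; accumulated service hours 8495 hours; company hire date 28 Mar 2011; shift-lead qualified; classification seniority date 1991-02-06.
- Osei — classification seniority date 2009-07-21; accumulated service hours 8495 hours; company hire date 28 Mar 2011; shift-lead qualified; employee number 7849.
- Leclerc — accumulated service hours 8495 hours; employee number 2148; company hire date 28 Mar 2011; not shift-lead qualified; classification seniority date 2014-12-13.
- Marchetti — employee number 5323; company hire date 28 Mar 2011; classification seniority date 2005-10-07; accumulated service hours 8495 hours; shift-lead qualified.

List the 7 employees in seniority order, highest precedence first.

By company hire date (earlier first): Dimitriou, Greco, Osei, Marchetti, Leclerc and Vasquez (each 28 Mar 2011); then Mbeki (14 Sep 2013).
Dimitriou, Greco, Osei, Marchetti, Leclerc and Vasquez all have accumulated service hours 8495 hours, so the next rule applies.
Among Dimitriou, Greco, Osei, Marchetti, Leclerc and Vasquez, by employee number (higher first): Dimitriou (9131) before Greco (7888) before Osei (7849) before Marchetti (5323) before Leclerc (2148) before Vasquez (1218).
Full order: Dimitriou, Greco, Osei, Marchetti, Leclerc, Vasquez, Mbeki.

Dimitriou, Greco, Osei, Marchetti, Leclerc, Vasquez, Mbeki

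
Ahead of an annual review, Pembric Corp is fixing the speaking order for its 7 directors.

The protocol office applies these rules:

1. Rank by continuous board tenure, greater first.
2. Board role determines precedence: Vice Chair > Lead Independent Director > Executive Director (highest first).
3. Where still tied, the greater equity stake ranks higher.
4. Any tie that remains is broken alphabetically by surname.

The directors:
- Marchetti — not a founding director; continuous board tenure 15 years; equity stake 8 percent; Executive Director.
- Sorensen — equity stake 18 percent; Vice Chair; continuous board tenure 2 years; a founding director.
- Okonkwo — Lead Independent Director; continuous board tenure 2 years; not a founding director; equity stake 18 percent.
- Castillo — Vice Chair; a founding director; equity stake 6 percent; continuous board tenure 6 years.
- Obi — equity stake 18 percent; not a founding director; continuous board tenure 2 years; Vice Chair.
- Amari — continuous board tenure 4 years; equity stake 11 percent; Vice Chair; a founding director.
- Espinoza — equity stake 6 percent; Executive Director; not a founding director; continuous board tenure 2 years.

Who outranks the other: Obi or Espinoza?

By continuous board tenure (higher first): Marchetti (15 years); then Castillo (6 years); then Amari (4 years); then Obi, Sorensen, Okonkwo and Espinoza (each 2 years).
Among Obi, Sorensen, Okonkwo and Espinoza, by board role: Obi and Sorensen (Vice Chair) before Okonkwo (Lead Independent Director) before Espinoza (Executive Director).
Obi and Sorensen both have equity stake 18 percent, so the next rule applies.
Among Obi and Sorensen, alphabetically by surname: Obi before Sorensen.
So Obi takes precedence.

Obi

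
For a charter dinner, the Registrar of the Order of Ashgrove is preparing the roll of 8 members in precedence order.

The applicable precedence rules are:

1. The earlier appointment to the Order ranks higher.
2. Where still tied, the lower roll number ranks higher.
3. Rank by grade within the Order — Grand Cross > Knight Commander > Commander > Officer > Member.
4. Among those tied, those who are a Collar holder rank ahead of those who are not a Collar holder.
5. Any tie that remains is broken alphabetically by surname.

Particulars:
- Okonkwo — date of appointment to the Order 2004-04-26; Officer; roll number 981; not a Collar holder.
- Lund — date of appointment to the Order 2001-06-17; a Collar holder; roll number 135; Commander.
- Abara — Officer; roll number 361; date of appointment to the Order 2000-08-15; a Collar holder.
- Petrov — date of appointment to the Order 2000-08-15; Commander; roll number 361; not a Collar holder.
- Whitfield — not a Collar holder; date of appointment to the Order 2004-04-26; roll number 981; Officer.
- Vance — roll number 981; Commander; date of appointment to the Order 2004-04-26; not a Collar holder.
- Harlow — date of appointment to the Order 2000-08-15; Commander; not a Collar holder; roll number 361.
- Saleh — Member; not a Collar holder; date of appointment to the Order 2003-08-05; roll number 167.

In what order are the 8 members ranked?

By date of appointment to the Order (earlier first): Harlow, Petrov and Abara (each 2000-08-15); then Lund (2001-06-17); then Saleh (2003-08-05); then Vance, Okonkwo and Whitfield (each 2004-04-26).
Harlow, Petrov and Abara all have roll number 361, so the next rule applies.
Among Harlow, Petrov and Abara, by grade within the Order: Harlow and Petrov (Commander) before Abara (Officer).
Harlow and Petrov are each not a Collar holder, so the next rule applies.
Among Harlow and Petrov, alphabetically by surname: Harlow before Petrov.
Vance, Okonkwo and Whitfield all have roll number 981, so the next rule applies.
Among Vance, Okonkwo and Whitfield, by grade within the Order: Vance (Commander) before Okonkwo and Whitfield (Officer).
Okonkwo and Whitfield are each not a Collar holder, so the next rule applies.
Among Okonkwo and Whitfield, alphabetically by surname: Okonkwo before Whitfield.
Full order: Harlow, Petrov, Abara, Lund, Saleh, Vance, Okonkwo, Whitfield.

Harlow, Petrov, Abara, Lund, Saleh, Vance, Okonkwo, Whitfield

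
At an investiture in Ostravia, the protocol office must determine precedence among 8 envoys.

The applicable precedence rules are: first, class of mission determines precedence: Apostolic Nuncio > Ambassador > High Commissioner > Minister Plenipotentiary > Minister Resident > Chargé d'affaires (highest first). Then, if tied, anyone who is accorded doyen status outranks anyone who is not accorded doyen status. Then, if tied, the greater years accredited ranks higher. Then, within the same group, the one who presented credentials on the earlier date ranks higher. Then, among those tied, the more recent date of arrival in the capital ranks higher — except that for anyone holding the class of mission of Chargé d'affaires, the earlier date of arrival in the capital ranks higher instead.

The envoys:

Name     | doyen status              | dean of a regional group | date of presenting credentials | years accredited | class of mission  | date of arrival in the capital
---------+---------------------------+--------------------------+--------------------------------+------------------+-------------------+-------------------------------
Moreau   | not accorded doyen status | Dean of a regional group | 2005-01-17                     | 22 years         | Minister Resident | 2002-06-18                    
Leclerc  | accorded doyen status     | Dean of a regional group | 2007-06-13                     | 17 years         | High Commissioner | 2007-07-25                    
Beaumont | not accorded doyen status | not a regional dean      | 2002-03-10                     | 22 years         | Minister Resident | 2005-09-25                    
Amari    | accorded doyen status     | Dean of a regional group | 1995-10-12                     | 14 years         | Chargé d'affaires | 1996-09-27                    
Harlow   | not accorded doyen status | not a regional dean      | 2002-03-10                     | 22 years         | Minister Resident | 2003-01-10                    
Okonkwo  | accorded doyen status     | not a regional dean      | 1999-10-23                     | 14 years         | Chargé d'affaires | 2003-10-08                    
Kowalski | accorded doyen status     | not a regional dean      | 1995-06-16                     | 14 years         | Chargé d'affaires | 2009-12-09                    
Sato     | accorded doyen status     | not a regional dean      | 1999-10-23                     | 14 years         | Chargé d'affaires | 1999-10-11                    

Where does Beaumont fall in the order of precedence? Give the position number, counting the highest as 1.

By class of mission: Leclerc (High Commissioner); then Beaumont, Harlow and Moreau (Minister Resident); then Kowalski, Amari, Sato and Okonkwo (Chargé d'affaires).
Beaumont, Harlow and Moreau are each not accorded doyen status, so the next rule applies.
Beaumont, Harlow and Moreau all have years accredited 22 years, so the next rule applies.
Among Beaumont, Harlow and Moreau, by date of presenting credentials (earlier first): Beaumont and Harlow (2002-03-10) before Moreau (2005-01-17).
Among Beaumont and Harlow, by date of arrival in the capital (later first): Beaumont (2005-09-25) before Harlow (2003-01-10).
Kowalski, Amari, Sato and Okonkwo are each accorded doyen status, so the next rule applies.
Kowalski, Amari, Sato and Okonkwo all have years accredited 14 years, so the next rule applies.
Among Kowalski, Amari, Sato and Okonkwo, by date of presenting credentials (earlier first): Kowalski (1995-06-16) before Amari (1995-10-12) before Sato and Okonkwo (1999-10-23).
Among Sato and Okonkwo, by date of arrival in the capital (earlier first) (reversed rule for this group): Sato (1999-10-11) before Okonkwo (2003-10-08).
Order: Leclerc, Beaumont, Harlow, Moreau, Kowalski, Amari, Sato, Okonkwo. So position 2.

2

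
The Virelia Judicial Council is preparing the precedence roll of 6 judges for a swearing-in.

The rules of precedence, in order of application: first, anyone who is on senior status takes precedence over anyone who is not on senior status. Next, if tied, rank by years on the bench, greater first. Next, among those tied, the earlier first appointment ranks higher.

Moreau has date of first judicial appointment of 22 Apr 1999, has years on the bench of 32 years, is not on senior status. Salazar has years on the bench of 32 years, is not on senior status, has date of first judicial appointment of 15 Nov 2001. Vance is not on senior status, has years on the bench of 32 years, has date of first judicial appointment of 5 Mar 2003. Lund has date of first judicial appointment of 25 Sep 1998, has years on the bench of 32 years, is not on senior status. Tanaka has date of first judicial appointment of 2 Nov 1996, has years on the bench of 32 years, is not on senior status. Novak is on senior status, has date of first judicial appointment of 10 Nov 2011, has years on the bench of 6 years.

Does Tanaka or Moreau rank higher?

Tanaka

By the first rule: Novak (on senior status); then Tanaka, Lund, Moreau, Salazar and Vance (each not on senior status).
Tanaka, Lund, Moreau, Salazar and Vance all have years on the bench 32 years, so the next rule applies.
Among Tanaka, Lund, Moreau, Salazar and Vance, by date of first judicial appointment (earlier first): Tanaka (2 Nov 1996) before Lund (25 Sep 1998) before Moreau (22 Apr 1999) before Salazar (15 Nov 2001) before Vance (5 Mar 2003).
So Tanaka takes precedence.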